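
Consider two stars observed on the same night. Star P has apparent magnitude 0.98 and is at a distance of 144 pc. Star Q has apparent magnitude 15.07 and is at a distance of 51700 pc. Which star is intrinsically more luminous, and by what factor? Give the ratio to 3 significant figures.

Star P: M = m − 5 log₁₀ d + 5 = 0.98 − 5·2.1584 + 5 = -4.812
Star Q: M = m − 5 log₁₀ d + 5 = 15.07 − 5·4.7135 + 5 = -3.497
ΔM = M_P − M_Q = -4.812 − (-3.497) = -1.314; smaller M is more luminous → Star P.
L ratio = 10^(0.4 |ΔM|) = 10^0.526 = 3.355

Star P is more luminous, by a factor of 3.36.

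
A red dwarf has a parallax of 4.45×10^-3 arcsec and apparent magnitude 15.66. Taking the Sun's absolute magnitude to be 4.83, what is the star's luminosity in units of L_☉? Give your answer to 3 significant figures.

L/L_☉ ≈ 0.0235

d = 1/p = 1/4.45×10^-3″ = 224.7 pc
M = m − 5 log₁₀ d + 5 = 15.66 − 5·2.3516 + 5 = 8.902
M − M_☉ = 8.902 − 4.83 = 4.072
L/L_☉ = 10^(−0.4 × 4.072) = 0.02351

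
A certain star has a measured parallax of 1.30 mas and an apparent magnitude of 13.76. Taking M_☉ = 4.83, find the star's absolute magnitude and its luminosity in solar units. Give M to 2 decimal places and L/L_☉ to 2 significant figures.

M ≈ 4.33; L/L_☉ ≈ 1.6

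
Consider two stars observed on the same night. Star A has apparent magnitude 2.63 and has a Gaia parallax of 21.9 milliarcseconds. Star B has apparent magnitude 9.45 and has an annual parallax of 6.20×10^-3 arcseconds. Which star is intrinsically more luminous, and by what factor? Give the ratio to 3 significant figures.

Star A: p = 21.9 mas = 0.0219″ → d = 1/p = 45.66 pc
Star A: M = m − 5 log₁₀ d + 5 = 2.63 − 5·1.6596 + 5 = -0.668
Star B: d = 1/p = 1/6.20×10^-3″ = 161.3 pc
Star B: M = m − 5 log₁₀ d + 5 = 9.45 − 5·2.2076 + 5 = 3.412
ΔM = M_A − M_B = -0.668 − (3.412) = -4.080; smaller M is more luminous → Star A.
L ratio = 10^(0.4 |ΔM|) = 10^1.632 = 42.84

Star A is more luminous, by a factor of 42.8.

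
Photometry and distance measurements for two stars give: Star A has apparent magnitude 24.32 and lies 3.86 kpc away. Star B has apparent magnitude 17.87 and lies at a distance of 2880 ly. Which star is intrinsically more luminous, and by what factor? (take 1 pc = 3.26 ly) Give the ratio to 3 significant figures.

Star A: d = 3.86 kpc = 3860 pc
Star A: M = m − 5 log₁₀ d + 5 = 24.32 − 5·3.5866 + 5 = 11.387
Star B: d = 2880 ly / 3.26 = 883.4 pc
Star B: M = m − 5 log₁₀ d + 5 = 17.87 − 5·2.9462 + 5 = 8.139
ΔM = M_A − M_B = 11.387 − (8.139) = 3.248; smaller M is more luminous → Star B.
L ratio = 10^(0.4 |ΔM|) = 10^1.299 = 19.91

Star B is more luminous, by a factor of 19.9.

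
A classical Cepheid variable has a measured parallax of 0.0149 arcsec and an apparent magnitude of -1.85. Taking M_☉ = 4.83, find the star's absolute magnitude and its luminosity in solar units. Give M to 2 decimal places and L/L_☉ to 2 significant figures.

d = 1/p = 1/0.0149″ = 67.11 pc
M = m − 5 log₁₀ d + 5 = -1.85 − 5·1.8268 + 5 = -5.984
M − M_☉ = -5.984 − 4.83 = -10.814
L/L_☉ = 10^(−0.4 × -10.814) = 21170

M ≈ -5.98; L/L_☉ ≈ 21000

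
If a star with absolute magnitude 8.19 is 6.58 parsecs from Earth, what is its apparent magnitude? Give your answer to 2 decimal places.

m = M + 5 log₁₀ d − 5 = 8.19 + 5·0.8182 − 5 = 7.281

m ≈ 7.28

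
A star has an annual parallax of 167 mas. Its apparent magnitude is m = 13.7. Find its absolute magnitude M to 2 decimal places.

M ≈ 14.81

p = 167 mas = 0.167″ → d = 1/p = 5.988 pc
5 log₁₀(d/10 pc) = 5 log₁₀(5.988) − 5 = -1.114
M = m − 5 log₁₀(d/10) = 13.7 + 1.114 = 14.814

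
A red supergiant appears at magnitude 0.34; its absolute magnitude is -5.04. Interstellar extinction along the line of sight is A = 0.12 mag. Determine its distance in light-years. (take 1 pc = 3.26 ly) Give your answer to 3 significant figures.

m − M = 5 log₁₀(d/10 pc) + A  ⇒  0.34 − (-5.04) − 0.12 = 5 log₁₀(d/10)
5.260 = 5 log₁₀(d/10)
log₁₀ d = (m − M − A)/5 + 1 = 2.0520
d = 10^2.0520 = 112.7 pc
= 367.5 ly

d ≈ 367 ly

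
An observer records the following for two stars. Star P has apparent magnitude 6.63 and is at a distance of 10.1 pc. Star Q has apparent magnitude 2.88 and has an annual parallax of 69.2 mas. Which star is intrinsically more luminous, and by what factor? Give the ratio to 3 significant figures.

Star P: M = m − 5 log₁₀ d + 5 = 6.63 − 5·1.0043 + 5 = 6.608
Star Q: p = 69.2 mas = 0.0692″ → d = 1/p = 14.45 pc
Star Q: M = m − 5 log₁₀ d + 5 = 2.88 − 5·1.1599 + 5 = 2.081
ΔM = M_P − M_Q = 6.608 − (2.081) = 4.528; smaller M is more luminous → Star Q.
L ratio = 10^(0.4 |ΔM|) = 10^1.811 = 64.74

Star Q is more luminous, by a factor of 64.7.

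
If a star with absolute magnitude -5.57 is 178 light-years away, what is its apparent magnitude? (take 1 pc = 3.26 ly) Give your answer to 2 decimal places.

d = 178 ly / 3.26 = 54.60 pc
m = M + 5 log₁₀ d − 5 = -5.57 + 5·1.7372 − 5 = -1.884

m ≈ -1.88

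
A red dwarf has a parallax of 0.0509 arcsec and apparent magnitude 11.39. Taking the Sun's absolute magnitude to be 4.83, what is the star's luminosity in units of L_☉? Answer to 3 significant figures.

d = 1/p = 1/0.0509″ = 19.65 pc
M = m − 5 log₁₀ d + 5 = 11.39 − 5·1.2933 + 5 = 9.924
M − M_☉ = 9.924 − 4.83 = 5.094
L/L_☉ = 10^(−0.4 × 5.094) = 9.174×10^-3

L/L_☉ ≈ 9.17×10^-3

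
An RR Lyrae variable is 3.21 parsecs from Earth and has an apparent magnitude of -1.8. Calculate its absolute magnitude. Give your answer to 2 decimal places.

M ≈ 0.67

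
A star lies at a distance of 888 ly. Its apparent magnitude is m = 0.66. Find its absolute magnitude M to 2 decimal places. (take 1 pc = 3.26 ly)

d = 888 ly / 3.26 = 272.4 pc
5 log₁₀(d/10 pc) = 5 log₁₀(272.4) − 5 = 7.176
M = m − 5 log₁₀(d/10) = 0.66 − 7.176 = -6.516

M ≈ -6.52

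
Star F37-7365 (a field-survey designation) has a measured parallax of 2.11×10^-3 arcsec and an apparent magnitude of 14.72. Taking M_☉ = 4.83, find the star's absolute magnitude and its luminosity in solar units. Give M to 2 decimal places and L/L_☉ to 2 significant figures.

d = 1/p = 1/2.11×10^-3″ = 473.9 pc
M = m − 5 log₁₀ d + 5 = 14.72 − 5·2.6757 + 5 = 6.341
M − M_☉ = 6.341 − 4.83 = 1.511
L/L_☉ = 10^(−0.4 × 1.511) = 0.2486

M ≈ 6.34; L/L_☉ ≈ 0.25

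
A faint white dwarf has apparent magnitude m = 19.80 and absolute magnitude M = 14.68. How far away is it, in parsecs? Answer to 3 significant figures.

d ≈ 106 pc

Distance modulus: m − M = 19.80 − (14.68) = 5.120
m − M = 5 log₁₀ d − 5
log₁₀ d = (m − M)/5 + 1 = 2.0240
d = 10^2.0240 = 105.7 pc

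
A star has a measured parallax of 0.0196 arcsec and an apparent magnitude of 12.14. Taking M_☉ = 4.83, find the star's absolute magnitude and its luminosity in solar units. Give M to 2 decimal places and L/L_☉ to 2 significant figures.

d = 1/p = 1/0.0196″ = 51.02 pc
M = m − 5 log₁₀ d + 5 = 12.14 − 5·1.7077 + 5 = 8.601
M − M_☉ = 8.601 − 4.83 = 3.771
L/L_☉ = 10^(−0.4 × 3.771) = 0.03101

M ≈ 8.60; L/L_☉ ≈ 0.031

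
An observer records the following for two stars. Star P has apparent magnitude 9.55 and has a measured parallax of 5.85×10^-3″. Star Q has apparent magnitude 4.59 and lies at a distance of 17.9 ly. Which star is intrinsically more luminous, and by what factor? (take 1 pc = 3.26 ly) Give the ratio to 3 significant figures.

Star P: d = 1/p = 1/5.85×10^-3″ = 170.9 pc
Star P: M = m − 5 log₁₀ d + 5 = 9.55 − 5·2.2328 + 5 = 3.386
Star Q: d = 17.9 ly / 3.26 = 5.491 pc
Star Q: M = m − 5 log₁₀ d + 5 = 4.59 − 5·0.7396 + 5 = 5.892
ΔM = M_P − M_Q = 3.386 − (5.892) = -2.506; smaller M is more luminous → Star P.
L ratio = 10^(0.4 |ΔM|) = 10^1.002 = 10.06

Star P is more luminous, by a factor of 10.1.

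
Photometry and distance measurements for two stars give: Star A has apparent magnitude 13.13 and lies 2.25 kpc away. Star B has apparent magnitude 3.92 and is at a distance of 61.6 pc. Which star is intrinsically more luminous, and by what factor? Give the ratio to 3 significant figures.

Star A: d = 2.25 kpc = 2250 pc
Star A: M = m − 5 log₁₀ d + 5 = 13.13 − 5·3.3522 + 5 = 1.369
Star B: M = m − 5 log₁₀ d + 5 = 3.92 − 5·1.7896 + 5 = -0.028
ΔM = M_A − M_B = 1.369 − (-0.028) = 1.397; smaller M is more luminous → Star B.
L ratio = 10^(0.4 |ΔM|) = 10^0.559 = 3.621

Star B is more luminous, by a factor of 3.62.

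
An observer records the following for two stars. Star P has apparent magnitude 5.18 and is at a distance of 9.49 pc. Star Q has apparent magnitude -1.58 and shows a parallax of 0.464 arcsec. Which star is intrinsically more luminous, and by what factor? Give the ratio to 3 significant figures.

Star Q is more luminous, by a factor of 26.1.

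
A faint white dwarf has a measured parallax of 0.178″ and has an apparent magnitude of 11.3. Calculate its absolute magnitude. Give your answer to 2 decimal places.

M ≈ 12.55

d = 1/p = 1/0.178″ = 5.618 pc
5 log₁₀(d/10 pc) = 5 log₁₀(5.618) − 5 = -1.252
M = m − 5 log₁₀(d/10) = 11.3 + 1.252 = 12.552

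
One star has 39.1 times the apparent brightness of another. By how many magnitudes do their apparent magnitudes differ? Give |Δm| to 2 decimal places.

|Δm| ≈ 3.98

Pogson: Δm = −2.5 log₁₀(ratio) = −2.5 log₁₀(39.1) = −2.5 × 1.5922 = -3.980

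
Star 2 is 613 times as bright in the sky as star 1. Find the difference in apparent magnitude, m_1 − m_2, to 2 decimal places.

Pogson: Δm = −2.5 log₁₀(ratio) = −2.5 log₁₀(613) = −2.5 × 2.7875 = -6.969
Star 2 is brighter so has the smaller magnitude: m_1 − m_2 is positive.

m_1 − m_2 ≈ 6.97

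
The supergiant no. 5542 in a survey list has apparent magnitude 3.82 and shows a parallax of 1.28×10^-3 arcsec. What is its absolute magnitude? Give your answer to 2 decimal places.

d = 1/p = 1/1.28×10^-3″ = 781.2 pc
5 log₁₀(d/10 pc) = 5 log₁₀(781.2) − 5 = 9.464
M = m − 5 log₁₀(d/10) = 3.82 − 9.464 = -5.644

M ≈ -5.64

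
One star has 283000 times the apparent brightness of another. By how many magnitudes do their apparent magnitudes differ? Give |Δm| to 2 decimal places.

|Δm| ≈ 13.63

Pogson: Δm = −2.5 log₁₀(ratio) = −2.5 log₁₀(283000) = −2.5 × 5.4518 = -13.629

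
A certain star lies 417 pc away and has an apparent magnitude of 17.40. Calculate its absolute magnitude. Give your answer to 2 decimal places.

M ≈ 9.30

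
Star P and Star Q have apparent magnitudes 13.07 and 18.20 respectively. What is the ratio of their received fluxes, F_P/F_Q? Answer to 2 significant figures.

Δm = 13.07 − (18.20) = -5.13
Flux ratio = 10^(−0.4 Δm) = 10^(−0.4 × -5.13) = 10^2.052 = 112.7

F_P/F_Q ≈ 110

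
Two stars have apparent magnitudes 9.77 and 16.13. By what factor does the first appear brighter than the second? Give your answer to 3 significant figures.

350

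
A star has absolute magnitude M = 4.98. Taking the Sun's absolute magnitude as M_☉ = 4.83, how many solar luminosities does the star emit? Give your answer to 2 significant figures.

L/L_☉ ≈ 0.87

M − M_☉ = 4.98 − 4.83 = 0.150
L/L_☉ = 10^(−0.4 (M − M_☉)) = 10^-0.060 = 0.8710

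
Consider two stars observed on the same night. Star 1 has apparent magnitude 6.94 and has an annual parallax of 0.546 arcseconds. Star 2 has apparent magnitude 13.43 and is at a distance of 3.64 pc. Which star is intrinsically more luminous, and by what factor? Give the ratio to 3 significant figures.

Star 1 is more luminous, by a factor of 99.9.

Star 1: d = 1/p = 1/0.546″ = 1.832 pc
Star 1: M = m − 5 log₁₀ d + 5 = 6.94 − 5·0.2628 + 5 = 10.626
Star 2: M = m − 5 log₁₀ d + 5 = 13.43 − 5·0.5611 + 5 = 15.624
ΔM = M_1 − M_2 = 10.626 − (15.624) = -4.999; smaller M is more luminous → Star 1.
L ratio = 10^(0.4 |ΔM|) = 10^1.999 = 99.86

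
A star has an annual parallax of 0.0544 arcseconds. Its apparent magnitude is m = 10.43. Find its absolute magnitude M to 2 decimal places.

M ≈ 9.11

d = 1/p = 1/0.0544″ = 18.38 pc
5 log₁₀(d/10 pc) = 5 log₁₀(18.38) − 5 = 1.322
M = m − 5 log₁₀(d/10) = 10.43 − 1.322 = 9.108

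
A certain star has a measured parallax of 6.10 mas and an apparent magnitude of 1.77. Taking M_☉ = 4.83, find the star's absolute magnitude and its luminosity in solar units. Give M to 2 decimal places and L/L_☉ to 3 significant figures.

M ≈ -4.30; L/L_☉ ≈ 4500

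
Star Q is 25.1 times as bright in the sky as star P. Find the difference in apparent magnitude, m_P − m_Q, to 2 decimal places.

m_P − m_Q ≈ 3.50

Pogson: Δm = −2.5 log₁₀(ratio) = −2.5 log₁₀(25.1) = −2.5 × 1.3997 = -3.499
Star Q is brighter so has the smaller magnitude: m_P − m_Q is positive.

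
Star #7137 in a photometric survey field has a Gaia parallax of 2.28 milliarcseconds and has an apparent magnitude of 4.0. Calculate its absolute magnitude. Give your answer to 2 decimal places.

M ≈ -4.21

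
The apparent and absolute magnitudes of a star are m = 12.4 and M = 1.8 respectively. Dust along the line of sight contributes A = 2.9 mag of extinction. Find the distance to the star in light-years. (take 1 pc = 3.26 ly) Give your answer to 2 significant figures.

d ≈ 1100 ly

m − M = 5 log₁₀(d/10 pc) + A  ⇒  12.4 − (1.8) − 2.9 = 5 log₁₀(d/10)
7.700 = 5 log₁₀(d/10)
log₁₀ d = (m − M − A)/5 + 1 = 2.5400
d = 10^2.5400 = 346.7 pc
= 1130 ly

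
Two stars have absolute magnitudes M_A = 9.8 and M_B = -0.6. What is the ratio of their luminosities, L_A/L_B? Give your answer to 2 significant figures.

ΔM = M_A − M_B = 10.4
L_A/L_B = 10^(−0.4 ΔM) = 10^-4.160 = 6.918×10^-5

L_A/L_B ≈ 6.9×10^-5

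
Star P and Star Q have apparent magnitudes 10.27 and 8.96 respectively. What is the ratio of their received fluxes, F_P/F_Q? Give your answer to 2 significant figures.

F_P/F_Q ≈ 0.30

Δm = 10.27 − (8.96) = 1.31
Flux ratio = 10^(−0.4 Δm) = 10^(−0.4 × 1.31) = 10^-0.524 = 0.2992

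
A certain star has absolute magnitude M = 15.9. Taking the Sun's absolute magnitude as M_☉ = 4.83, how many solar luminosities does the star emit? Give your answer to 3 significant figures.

M − M_☉ = 15.9 − 4.83 = 11.070
L/L_☉ = 10^(−0.4 (M − M_☉)) = 10^-4.428 = 3.733×10^-5

L/L_☉ ≈ 3.73×10^-5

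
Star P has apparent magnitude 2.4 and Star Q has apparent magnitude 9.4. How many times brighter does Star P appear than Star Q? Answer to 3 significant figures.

631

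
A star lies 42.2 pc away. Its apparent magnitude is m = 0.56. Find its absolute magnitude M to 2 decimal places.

5 log₁₀(d/10 pc) = 5 log₁₀(42.20) − 5 = 3.127
M = m − 5 log₁₀(d/10) = 0.56 − 3.127 = -2.567

M ≈ -2.57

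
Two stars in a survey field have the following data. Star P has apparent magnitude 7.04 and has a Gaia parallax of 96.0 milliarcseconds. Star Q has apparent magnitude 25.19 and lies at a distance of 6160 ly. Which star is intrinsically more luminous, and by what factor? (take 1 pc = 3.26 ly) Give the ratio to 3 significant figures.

Star P is more luminous, by a factor of 553.

Star P: p = 96.0 mas = 0.0960″ → d = 1/p = 10.42 pc
Star P: M = m − 5 log₁₀ d + 5 = 7.04 − 5·1.0177 + 5 = 6.951
Star Q: d = 6160 ly / 3.26 = 1890 pc
Star Q: M = m − 5 log₁₀ d + 5 = 25.19 − 5·3.2764 + 5 = 13.808
ΔM = M_P − M_Q = 6.951 − (13.808) = -6.857; smaller M is more luminous → Star P.
L ratio = 10^(0.4 |ΔM|) = 10^2.743 = 553.0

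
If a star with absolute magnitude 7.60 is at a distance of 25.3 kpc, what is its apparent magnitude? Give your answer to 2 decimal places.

m ≈ 24.62

d = 25.3 kpc = 25300 pc
m = M + 5 log₁₀ d − 5 = 7.60 + 5·4.4031 − 5 = 24.616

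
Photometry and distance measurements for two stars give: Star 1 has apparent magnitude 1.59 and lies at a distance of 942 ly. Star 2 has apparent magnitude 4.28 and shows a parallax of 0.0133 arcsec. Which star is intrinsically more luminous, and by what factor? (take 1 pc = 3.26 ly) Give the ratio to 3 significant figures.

Star 1 is more luminous, by a factor of 176.

Star 1: d = 942 ly / 3.26 = 289.0 pc
Star 1: M = m − 5 log₁₀ d + 5 = 1.59 − 5·2.4608 + 5 = -5.714
Star 2: d = 1/p = 1/0.0133″ = 75.19 pc
Star 2: M = m − 5 log₁₀ d + 5 = 4.28 − 5·1.8761 + 5 = -0.101
ΔM = M_1 − M_2 = -5.714 − (-0.101) = -5.613; smaller M is more luminous → Star 1.
L ratio = 10^(0.4 |ΔM|) = 10^2.245 = 175.9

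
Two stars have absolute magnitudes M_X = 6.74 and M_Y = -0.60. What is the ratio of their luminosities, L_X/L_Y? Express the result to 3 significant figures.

ΔM = M_X − M_Y = 7.34
L_X/L_Y = 10^(−0.4 ΔM) = 10^-2.936 = 1.159×10^-3

L_X/L_Y ≈ 1.16×10^-3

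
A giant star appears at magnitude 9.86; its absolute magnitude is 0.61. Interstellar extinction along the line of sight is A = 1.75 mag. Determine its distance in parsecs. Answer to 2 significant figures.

d ≈ 320 pc

m − M = 5 log₁₀(d/10 pc) + A  ⇒  9.86 − (0.61) − 1.75 = 5 log₁₀(d/10)
7.500 = 5 log₁₀(d/10)
log₁₀ d = (m − M − A)/5 + 1 = 2.5000
d = 10^2.5000 = 316.2 pc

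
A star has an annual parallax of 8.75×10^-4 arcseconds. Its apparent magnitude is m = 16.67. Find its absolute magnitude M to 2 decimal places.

d = 1/p = 1/8.75×10^-4″ = 1143 pc
5 log₁₀(d/10 pc) = 5 log₁₀(1143) − 5 = 10.290
M = m − 5 log₁₀(d/10) = 16.67 − 10.290 = 6.380

M ≈ 6.38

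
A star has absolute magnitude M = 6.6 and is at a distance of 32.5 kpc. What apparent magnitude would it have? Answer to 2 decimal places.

m ≈ 24.16

d = 32.5 kpc = 32500 pc
m = M + 5 log₁₀ d − 5 = 6.6 + 5·4.5119 − 5 = 24.159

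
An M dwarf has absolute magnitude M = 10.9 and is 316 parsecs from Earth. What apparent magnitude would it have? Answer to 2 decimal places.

m ≈ 18.40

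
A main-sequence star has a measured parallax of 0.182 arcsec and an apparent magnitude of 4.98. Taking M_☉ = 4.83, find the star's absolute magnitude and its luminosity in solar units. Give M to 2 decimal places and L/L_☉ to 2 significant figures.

d = 1/p = 1/0.182″ = 5.495 pc
M = m − 5 log₁₀ d + 5 = 4.98 − 5·0.7399 + 5 = 6.280
M − M_☉ = 6.280 − 4.83 = 1.450
L/L_☉ = 10^(−0.4 × 1.450) = 0.2629

M ≈ 6.28; L/L_☉ ≈ 0.26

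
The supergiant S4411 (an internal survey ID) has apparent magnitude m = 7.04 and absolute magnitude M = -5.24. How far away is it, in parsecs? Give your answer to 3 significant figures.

d ≈ 2860 pc

Distance modulus: m − M = 7.04 − (-5.24) = 12.280
m − M = 5 log₁₀ d − 5
log₁₀ d = (m − M)/5 + 1 = 3.4560
d = 10^3.4560 = 2858 pc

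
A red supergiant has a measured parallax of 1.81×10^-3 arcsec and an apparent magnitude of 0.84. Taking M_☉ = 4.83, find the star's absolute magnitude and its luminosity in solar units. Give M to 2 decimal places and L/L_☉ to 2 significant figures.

M ≈ -7.87; L/L_☉ ≈ 120000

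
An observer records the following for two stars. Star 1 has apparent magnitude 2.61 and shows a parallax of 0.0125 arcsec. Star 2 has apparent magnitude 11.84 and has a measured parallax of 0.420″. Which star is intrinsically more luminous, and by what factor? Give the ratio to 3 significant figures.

Star 1: d = 1/p = 1/0.0125″ = 80.00 pc
Star 1: M = m − 5 log₁₀ d + 5 = 2.61 − 5·1.9031 + 5 = -1.905
Star 2: d = 1/p = 1/0.420″ = 2.381 pc
Star 2: M = m − 5 log₁₀ d + 5 = 11.84 − 5·0.3768 + 5 = 14.956
ΔM = M_1 − M_2 = -1.905 − (14.956) = -16.862; smaller M is more luminous → Star 1.
L ratio = 10^(0.4 |ΔM|) = 10^6.745 = 5.555×10^6

Star 1 is more luminous, by a factor of 5.55×10^6.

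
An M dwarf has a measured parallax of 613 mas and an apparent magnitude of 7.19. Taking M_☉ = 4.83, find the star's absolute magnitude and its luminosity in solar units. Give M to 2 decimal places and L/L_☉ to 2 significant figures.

d = 1/p = 1000/613 mas = 1.631 pc
M = m − 5 log₁₀ d + 5 = 7.19 − 5·0.2125 + 5 = 11.127
M − M_☉ = 11.127 − 4.83 = 6.297
L/L_☉ = 10^(−0.4 × 6.297) = 3.027×10^-3

M ≈ 11.13; L/L_☉ ≈ 3.0×10^-3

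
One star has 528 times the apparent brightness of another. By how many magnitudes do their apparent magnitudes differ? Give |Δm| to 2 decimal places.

|Δm| ≈ 6.81

Pogson: Δm = −2.5 log₁₀(ratio) = −2.5 log₁₀(528) = −2.5 × 2.7226 = -6.807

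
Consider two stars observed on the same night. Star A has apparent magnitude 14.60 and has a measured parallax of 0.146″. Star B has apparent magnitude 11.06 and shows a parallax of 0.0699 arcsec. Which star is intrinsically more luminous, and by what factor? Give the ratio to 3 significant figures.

Star B is more luminous, by a factor of 114.

Star A: d = 1/p = 1/0.146″ = 6.849 pc
Star A: M = m − 5 log₁₀ d + 5 = 14.60 − 5·0.8356 + 5 = 15.422
Star B: d = 1/p = 1/0.0699″ = 14.31 pc
Star B: M = m − 5 log₁₀ d + 5 = 11.06 − 5·1.1555 + 5 = 10.282
ΔM = M_A − M_B = 15.422 − (10.282) = 5.139; smaller M is more luminous → Star B.
L ratio = 10^(0.4 |ΔM|) = 10^2.056 = 113.7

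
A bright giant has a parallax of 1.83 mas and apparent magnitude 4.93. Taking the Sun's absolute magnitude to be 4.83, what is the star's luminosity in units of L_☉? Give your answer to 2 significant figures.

L/L_☉ ≈ 2700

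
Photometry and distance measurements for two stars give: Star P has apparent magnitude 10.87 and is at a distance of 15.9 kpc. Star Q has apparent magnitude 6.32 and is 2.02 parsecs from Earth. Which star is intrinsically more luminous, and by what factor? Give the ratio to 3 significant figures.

Star P: d = 15.9 kpc = 15900 pc
Star P: M = m − 5 log₁₀ d + 5 = 10.87 − 5·4.2014 + 5 = -5.137
Star Q: M = m − 5 log₁₀ d + 5 = 6.32 − 5·0.3054 + 5 = 9.793
ΔM = M_P − M_Q = -5.137 − (9.793) = -14.930; smaller M is more luminous → Star P.
L ratio = 10^(0.4 |ΔM|) = 10^5.972 = 937800

Star P is more luminous, by a factor of 938000.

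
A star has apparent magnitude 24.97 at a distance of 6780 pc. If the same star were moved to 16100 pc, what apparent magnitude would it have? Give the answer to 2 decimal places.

m ≈ 26.85

Flux ∝ 1/d², so Δm = 5 log₁₀(d₂/d₁) = 5 log₁₀(16100/6780) = 1.878
m₂ = m₁ + Δm = 24.97 + (1.878) = 26.848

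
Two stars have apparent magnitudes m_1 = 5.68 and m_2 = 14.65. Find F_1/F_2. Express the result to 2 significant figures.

Magnitude difference = -8.97
Flux ratio = 10^(−0.4 Δm) = 10^(−0.4 × -8.97) = 10^3.588 = 3873

F_1/F_2 ≈ 3900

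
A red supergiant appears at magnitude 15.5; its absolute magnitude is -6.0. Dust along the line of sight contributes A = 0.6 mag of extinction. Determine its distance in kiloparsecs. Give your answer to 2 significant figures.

d ≈ 150 kpc

m − M = 5 log₁₀(d/10 pc) + A  ⇒  15.5 − (-6.0) − 0.6 = 5 log₁₀(d/10)
20.900 = 5 log₁₀(d/10)
log₁₀ d = (m − M − A)/5 + 1 = 5.1800
d = 10^5.1800 = 151400 pc
= 151.4 kpc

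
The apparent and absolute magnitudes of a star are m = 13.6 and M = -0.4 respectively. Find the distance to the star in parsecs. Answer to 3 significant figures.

d ≈ 6310 pc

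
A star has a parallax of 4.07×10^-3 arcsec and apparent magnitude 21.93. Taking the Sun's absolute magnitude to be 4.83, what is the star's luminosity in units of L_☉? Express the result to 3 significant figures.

L/L_☉ ≈ 8.73×10^-5

d = 1/p = 1/4.07×10^-3″ = 245.7 pc
M = m − 5 log₁₀ d + 5 = 21.93 − 5·2.3904 + 5 = 14.978
M − M_☉ = 14.978 − 4.83 = 10.148
L/L_☉ = 10^(−0.4 × 10.148) = 8.726×10^-5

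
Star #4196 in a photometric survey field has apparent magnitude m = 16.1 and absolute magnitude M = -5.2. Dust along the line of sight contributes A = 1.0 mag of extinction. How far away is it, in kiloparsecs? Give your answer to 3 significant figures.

m − M = 5 log₁₀(d/10 pc) + A  ⇒  16.1 − (-5.2) − 1.0 = 5 log₁₀(d/10)
20.300 = 5 log₁₀(d/10)
log₁₀ d = (m − M − A)/5 + 1 = 5.0600
d = 10^5.0600 = 114800 pc
= 114.8 kpc

d ≈ 115 kpc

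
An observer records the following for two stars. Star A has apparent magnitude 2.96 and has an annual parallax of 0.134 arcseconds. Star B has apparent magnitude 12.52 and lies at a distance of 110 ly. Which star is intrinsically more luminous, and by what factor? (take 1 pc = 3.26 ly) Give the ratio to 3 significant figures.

Star A is more luminous, by a factor of 326.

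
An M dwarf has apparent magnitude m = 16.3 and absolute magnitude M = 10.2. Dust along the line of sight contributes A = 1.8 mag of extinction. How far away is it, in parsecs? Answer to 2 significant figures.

d ≈ 72 pc

m − M = 5 log₁₀(d/10 pc) + A  ⇒  16.3 − (10.2) − 1.8 = 5 log₁₀(d/10)
4.300 = 5 log₁₀(d/10)
log₁₀ d = (m − M − A)/5 + 1 = 1.8600
d = 10^1.8600 = 72.44 pc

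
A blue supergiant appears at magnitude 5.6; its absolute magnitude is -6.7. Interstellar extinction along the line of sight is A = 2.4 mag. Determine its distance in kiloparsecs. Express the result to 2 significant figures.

m − M = 5 log₁₀(d/10 pc) + A  ⇒  5.6 − (-6.7) − 2.4 = 5 log₁₀(d/10)
9.900 = 5 log₁₀(d/10)
log₁₀ d = (m − M − A)/5 + 1 = 2.9800
d = 10^2.9800 = 955.0 pc
= 0.9550 kpc

d ≈ 0.95 kpc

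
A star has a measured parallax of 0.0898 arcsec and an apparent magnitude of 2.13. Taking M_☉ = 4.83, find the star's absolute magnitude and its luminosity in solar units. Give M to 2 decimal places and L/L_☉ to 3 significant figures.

d = 1/p = 1/0.0898″ = 11.14 pc
M = m − 5 log₁₀ d + 5 = 2.13 − 5·1.0467 + 5 = 1.896
M − M_☉ = 1.896 − 4.83 = -2.934
L/L_☉ = 10^(−0.4 × -2.934) = 14.91

M ≈ 1.90; L/L_☉ ≈ 14.9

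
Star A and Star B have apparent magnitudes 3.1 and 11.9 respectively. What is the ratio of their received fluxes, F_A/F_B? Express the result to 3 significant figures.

F_A/F_B ≈ 3310

Δm = 3.1 − (11.9) = -8.8
Flux ratio = 10^(−0.4 Δm) = 10^(−0.4 × -8.8) = 10^3.520 = 3311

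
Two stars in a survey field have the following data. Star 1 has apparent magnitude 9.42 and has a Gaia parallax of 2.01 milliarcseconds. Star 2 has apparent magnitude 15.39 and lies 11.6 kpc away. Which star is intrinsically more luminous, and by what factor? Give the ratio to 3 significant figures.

Star 2 is more luminous, by a factor of 2.22.

Star 1: p = 2.01 mas = 2.01×10^-3″ → d = 1/p = 497.5 pc
Star 1: M = m − 5 log₁₀ d + 5 = 9.42 − 5·2.6968 + 5 = 0.936
Star 2: d = 11.6 kpc = 11600 pc
Star 2: M = m − 5 log₁₀ d + 5 = 15.39 − 5·4.0645 + 5 = 0.068
ΔM = M_1 − M_2 = 0.936 − (0.068) = 0.868; smaller M is more luminous → Star 2.
L ratio = 10^(0.4 |ΔM|) = 10^0.347 = 2.225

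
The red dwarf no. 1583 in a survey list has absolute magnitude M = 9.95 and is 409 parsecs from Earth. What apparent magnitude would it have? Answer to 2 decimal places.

m ≈ 18.01

m = M + 5 log₁₀ d − 5 = 9.95 + 5·2.6117 − 5 = 18.009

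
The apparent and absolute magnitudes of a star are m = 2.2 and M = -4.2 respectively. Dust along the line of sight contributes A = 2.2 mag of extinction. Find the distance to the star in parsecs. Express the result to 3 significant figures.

d ≈ 69.2 pc

m − M = 5 log₁₀(d/10 pc) + A  ⇒  2.2 − (-4.2) − 2.2 = 5 log₁₀(d/10)
4.200 = 5 log₁₀(d/10)
log₁₀ d = (m − M − A)/5 + 1 = 1.8400
d = 10^1.8400 = 69.18 pc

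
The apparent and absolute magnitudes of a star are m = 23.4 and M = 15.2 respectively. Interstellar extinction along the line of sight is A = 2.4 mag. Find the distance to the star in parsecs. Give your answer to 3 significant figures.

d ≈ 145 pc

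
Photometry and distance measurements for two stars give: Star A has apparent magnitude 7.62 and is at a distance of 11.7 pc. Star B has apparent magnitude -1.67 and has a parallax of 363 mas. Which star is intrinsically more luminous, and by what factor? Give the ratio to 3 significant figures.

Star A: M = m − 5 log₁₀ d + 5 = 7.62 − 5·1.0682 + 5 = 7.279
Star B: p = 363 mas = 0.363″ → d = 1/p = 2.755 pc
Star B: M = m − 5 log₁₀ d + 5 = -1.67 − 5·0.4401 + 5 = 1.130
ΔM = M_A − M_B = 7.279 − (1.130) = 6.150; smaller M is more luminous → Star B.
L ratio = 10^(0.4 |ΔM|) = 10^2.460 = 288.3

Star B is more luminous, by a factor of 288.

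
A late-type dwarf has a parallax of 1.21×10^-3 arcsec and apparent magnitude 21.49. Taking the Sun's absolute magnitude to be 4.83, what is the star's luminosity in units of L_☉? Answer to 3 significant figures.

L/L_☉ ≈ 1.48×10^-3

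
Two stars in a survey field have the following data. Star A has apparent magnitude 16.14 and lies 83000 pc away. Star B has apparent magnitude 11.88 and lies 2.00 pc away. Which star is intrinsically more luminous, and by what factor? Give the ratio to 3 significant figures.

Star A is more luminous, by a factor of 3.40×10^7.

Star A: M = m − 5 log₁₀ d + 5 = 16.14 − 5·4.9191 + 5 = -3.455
Star B: M = m − 5 log₁₀ d + 5 = 11.88 − 5·0.3010 + 5 = 15.375
ΔM = M_A − M_B = -3.455 − (15.375) = -18.830; smaller M is more luminous → Star A.
L ratio = 10^(0.4 |ΔM|) = 10^7.532 = 3.405×10^7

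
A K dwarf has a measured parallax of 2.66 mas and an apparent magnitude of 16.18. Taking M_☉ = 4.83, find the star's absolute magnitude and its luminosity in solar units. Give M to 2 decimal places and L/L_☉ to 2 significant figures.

M ≈ 8.30; L/L_☉ ≈ 0.041

d = 1/p = 1000/2.66 mas = 375.9 pc
M = m − 5 log₁₀ d + 5 = 16.18 − 5·2.5751 + 5 = 8.304
M − M_☉ = 8.304 − 4.83 = 3.474
L/L_☉ = 10^(−0.4 × 3.474) = 0.04076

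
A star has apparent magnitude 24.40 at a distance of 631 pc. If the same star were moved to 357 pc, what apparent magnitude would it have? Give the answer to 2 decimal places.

Flux ∝ 1/d², so Δm = 5 log₁₀(d₂/d₁) = 5 log₁₀(357/631) = -1.237
m₂ = m₁ + Δm = 24.40 + (-1.237) = 23.163

m ≈ 23.16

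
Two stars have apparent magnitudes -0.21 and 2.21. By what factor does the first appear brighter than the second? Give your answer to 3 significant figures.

9.29

Δm = -0.21 − (2.21) = -2.42
Flux ratio = 10^(−0.4 Δm) = 10^(−0.4 × -2.42) = 10^0.968 = 9.290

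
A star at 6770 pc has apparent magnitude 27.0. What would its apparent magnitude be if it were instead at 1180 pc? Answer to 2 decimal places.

Flux ∝ 1/d², so Δm = 5 log₁₀(d₂/d₁) = 5 log₁₀(1180/6770) = -3.794
m₂ = m₁ + Δm = 27.0 + (-3.794) = 23.206

m ≈ 23.21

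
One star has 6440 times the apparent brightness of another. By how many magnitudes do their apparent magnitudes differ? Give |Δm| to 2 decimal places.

Pogson: Δm = −2.5 log₁₀(ratio) = −2.5 log₁₀(6440) = −2.5 × 3.8089 = -9.522

|Δm| ≈ 9.52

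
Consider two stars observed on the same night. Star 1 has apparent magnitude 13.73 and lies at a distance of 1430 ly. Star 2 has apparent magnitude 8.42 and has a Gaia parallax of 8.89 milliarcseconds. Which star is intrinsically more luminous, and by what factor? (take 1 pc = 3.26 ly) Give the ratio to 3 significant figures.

Star 2 is more luminous, by a factor of 8.75.

Star 1: d = 1430 ly / 3.26 = 438.7 pc
Star 1: M = m − 5 log₁₀ d + 5 = 13.73 − 5·2.6421 + 5 = 5.519
Star 2: p = 8.89 mas = 8.89×10^-3″ → d = 1/p = 112.5 pc
Star 2: M = m − 5 log₁₀ d + 5 = 8.42 − 5·2.0511 + 5 = 3.165
ΔM = M_1 − M_2 = 5.519 − (3.165) = 2.355; smaller M is more luminous → Star 2.
L ratio = 10^(0.4 |ΔM|) = 10^0.942 = 8.749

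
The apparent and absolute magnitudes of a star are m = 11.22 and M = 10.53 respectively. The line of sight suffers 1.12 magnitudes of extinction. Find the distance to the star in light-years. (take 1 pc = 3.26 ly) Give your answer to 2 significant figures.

d ≈ 27 ly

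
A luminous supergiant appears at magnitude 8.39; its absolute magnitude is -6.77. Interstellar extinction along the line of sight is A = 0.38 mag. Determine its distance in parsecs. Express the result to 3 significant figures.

m − M = 5 log₁₀(d/10 pc) + A  ⇒  8.39 − (-6.77) − 0.38 = 5 log₁₀(d/10)
14.780 = 5 log₁₀(d/10)
log₁₀ d = (m − M − A)/5 + 1 = 3.9560
d = 10^3.9560 = 9036 pc

d ≈ 9040 pc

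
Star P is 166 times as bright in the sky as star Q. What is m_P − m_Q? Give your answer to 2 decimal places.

m_P − m_Q ≈ -5.55

Pogson: Δm = −2.5 log₁₀(ratio) = −2.5 log₁₀(166) = −2.5 × 2.2201 = -5.550
Star P is brighter, so it has the smaller magnitude: the difference is negative.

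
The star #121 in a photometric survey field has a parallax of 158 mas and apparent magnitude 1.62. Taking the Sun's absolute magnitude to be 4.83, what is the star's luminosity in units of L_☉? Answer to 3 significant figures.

d = 1/p = 1000/158 mas = 6.329 pc
M = m − 5 log₁₀ d + 5 = 1.62 − 5·0.8013 + 5 = 2.613
M − M_☉ = 2.613 − 4.83 = -2.217
L/L_☉ = 10^(−0.4 × -2.217) = 7.703

L/L_☉ ≈ 7.70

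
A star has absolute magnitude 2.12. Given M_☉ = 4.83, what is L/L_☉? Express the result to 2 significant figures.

L/L_☉ ≈ 12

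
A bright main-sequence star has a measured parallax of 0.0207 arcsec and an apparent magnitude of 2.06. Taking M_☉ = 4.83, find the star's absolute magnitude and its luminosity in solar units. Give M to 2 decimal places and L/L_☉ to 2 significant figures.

d = 1/p = 1/0.0207″ = 48.31 pc
M = m − 5 log₁₀ d + 5 = 2.06 − 5·1.6840 + 5 = -1.360
M − M_☉ = -1.360 − 4.83 = -6.190
L/L_☉ = 10^(−0.4 × -6.190) = 299.3

M ≈ -1.36; L/L_☉ ≈ 300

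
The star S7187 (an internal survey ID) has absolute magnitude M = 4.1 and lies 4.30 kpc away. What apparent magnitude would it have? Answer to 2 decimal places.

d = 4.30 kpc = 4300 pc
m = M + 5 log₁₀ d − 5 = 4.1 + 5·3.6335 − 5 = 17.267

m ≈ 17.27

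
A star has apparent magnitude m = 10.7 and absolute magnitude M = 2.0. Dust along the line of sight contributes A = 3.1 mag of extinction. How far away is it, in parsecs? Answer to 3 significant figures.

d ≈ 132 pc

m − M = 5 log₁₀(d/10 pc) + A  ⇒  10.7 − (2.0) − 3.1 = 5 log₁₀(d/10)
5.600 = 5 log₁₀(d/10)
log₁₀ d = (m − M − A)/5 + 1 = 2.1200
d = 10^2.1200 = 131.8 pc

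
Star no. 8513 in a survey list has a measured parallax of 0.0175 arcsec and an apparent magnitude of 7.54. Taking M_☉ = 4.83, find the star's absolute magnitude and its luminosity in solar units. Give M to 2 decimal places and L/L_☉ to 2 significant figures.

M ≈ 3.76; L/L_☉ ≈ 2.7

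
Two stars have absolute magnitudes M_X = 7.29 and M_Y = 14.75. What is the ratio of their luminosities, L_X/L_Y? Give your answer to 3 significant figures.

L_X/L_Y ≈ 964

ΔM = M_X − M_Y = -7.46
L_X/L_Y = 10^(−0.4 ΔM) = 10^2.984 = 963.8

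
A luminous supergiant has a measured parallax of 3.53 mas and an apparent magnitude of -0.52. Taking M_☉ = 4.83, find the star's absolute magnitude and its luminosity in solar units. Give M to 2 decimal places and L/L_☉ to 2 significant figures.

d = 1/p = 1000/3.53 mas = 283.3 pc
M = m − 5 log₁₀ d + 5 = -0.52 − 5·2.4522 + 5 = -7.781
M − M_☉ = -7.781 − 4.83 = -12.611
L/L_☉ = 10^(−0.4 × -12.611) = 110800

M ≈ -7.78; L/L_☉ ≈ 110000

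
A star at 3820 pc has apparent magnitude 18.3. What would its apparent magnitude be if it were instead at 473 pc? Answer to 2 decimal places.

Flux ∝ 1/d², so Δm = 5 log₁₀(d₂/d₁) = 5 log₁₀(473/3820) = -4.536
m₂ = m₁ + Δm = 18.3 + (-4.536) = 13.764

m ≈ 13.76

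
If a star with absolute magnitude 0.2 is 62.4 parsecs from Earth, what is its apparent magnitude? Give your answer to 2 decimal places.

m = M + 5 log₁₀ d − 5 = 0.2 + 5·1.7952 − 5 = 4.176

m ≈ 4.18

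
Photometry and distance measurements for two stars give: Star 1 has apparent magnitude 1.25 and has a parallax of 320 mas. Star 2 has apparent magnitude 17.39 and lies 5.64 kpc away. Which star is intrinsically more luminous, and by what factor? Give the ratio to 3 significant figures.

Star 2 is more luminous, by a factor of 1.14.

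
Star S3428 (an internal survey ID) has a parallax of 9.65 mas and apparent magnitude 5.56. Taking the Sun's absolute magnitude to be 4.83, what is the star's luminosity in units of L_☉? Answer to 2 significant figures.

d = 1/p = 1000/9.65 mas = 103.6 pc
M = m − 5 log₁₀ d + 5 = 5.56 − 5·2.0155 + 5 = 0.483
M − M_☉ = 0.483 − 4.83 = -4.347
L/L_☉ = 10^(−0.4 × -4.347) = 54.82

L/L_☉ ≈ 55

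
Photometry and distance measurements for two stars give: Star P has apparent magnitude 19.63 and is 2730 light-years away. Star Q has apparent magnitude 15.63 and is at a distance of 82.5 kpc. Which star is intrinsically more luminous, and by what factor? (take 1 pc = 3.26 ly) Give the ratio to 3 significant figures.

Star Q is more luminous, by a factor of 386000.

Star P: d = 2730 ly / 3.26 = 837.4 pc
Star P: M = m − 5 log₁₀ d + 5 = 19.63 − 5·2.9229 + 5 = 10.015
Star Q: d = 82.5 kpc = 82500 pc
Star Q: M = m − 5 log₁₀ d + 5 = 15.63 − 5·4.9165 + 5 = -3.952
ΔM = M_P − M_Q = 10.015 − (-3.952) = 13.968; smaller M is more luminous → Star Q.
L ratio = 10^(0.4 |ΔM|) = 10^5.587 = 386400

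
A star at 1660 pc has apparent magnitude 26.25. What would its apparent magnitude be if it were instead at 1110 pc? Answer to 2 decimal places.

m ≈ 25.38

Flux ∝ 1/d², so Δm = 5 log₁₀(d₂/d₁) = 5 log₁₀(1110/1660) = -0.874
m₂ = m₁ + Δm = 26.25 + (-0.874) = 25.376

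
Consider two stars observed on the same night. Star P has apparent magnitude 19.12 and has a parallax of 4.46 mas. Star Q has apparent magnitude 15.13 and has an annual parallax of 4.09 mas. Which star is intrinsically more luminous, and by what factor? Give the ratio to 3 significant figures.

Star P: p = 4.46 mas = 4.46×10^-3″ → d = 1/p = 224.2 pc
Star P: M = m − 5 log₁₀ d + 5 = 19.12 − 5·2.3507 + 5 = 12.367
Star Q: p = 4.09 mas = 4.09×10^-3″ → d = 1/p = 244.5 pc
Star Q: M = m − 5 log₁₀ d + 5 = 15.13 − 5·2.3883 + 5 = 8.189
ΔM = M_P − M_Q = 12.367 − (8.189) = 4.178; smaller M is more luminous → Star Q.
L ratio = 10^(0.4 |ΔM|) = 10^1.671 = 46.91

Star Q is more luminous, by a factor of 46.9.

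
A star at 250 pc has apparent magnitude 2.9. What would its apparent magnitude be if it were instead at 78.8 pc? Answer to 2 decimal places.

Flux ∝ 1/d², so Δm = 5 log₁₀(d₂/d₁) = 5 log₁₀(78.8/250) = -2.507
m₂ = m₁ + Δm = 2.9 + (-2.507) = 0.393

m ≈ 0.39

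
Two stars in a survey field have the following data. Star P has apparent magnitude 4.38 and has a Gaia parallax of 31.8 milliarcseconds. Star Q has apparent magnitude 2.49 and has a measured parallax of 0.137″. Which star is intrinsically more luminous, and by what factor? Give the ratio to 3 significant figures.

Star P is more luminous, by a factor of 3.26.

Star P: p = 31.8 mas = 0.0318″ → d = 1/p = 31.45 pc
Star P: M = m − 5 log₁₀ d + 5 = 4.38 − 5·1.4976 + 5 = 1.892
Star Q: d = 1/p = 1/0.137″ = 7.299 pc
Star Q: M = m − 5 log₁₀ d + 5 = 2.49 − 5·0.8633 + 5 = 3.174
ΔM = M_P − M_Q = 1.892 − (3.174) = -1.281; smaller M is more luminous → Star P.
L ratio = 10^(0.4 |ΔM|) = 10^0.513 = 3.255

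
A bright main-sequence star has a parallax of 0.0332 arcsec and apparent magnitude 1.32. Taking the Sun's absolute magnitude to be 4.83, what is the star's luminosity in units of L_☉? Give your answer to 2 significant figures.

d = 1/p = 1/0.0332″ = 30.12 pc
M = m − 5 log₁₀ d + 5 = 1.32 − 5·1.4789 + 5 = -1.074
M − M_☉ = -1.074 − 4.83 = -5.904
L/L_☉ = 10^(−0.4 × -5.904) = 230.0

L/L_☉ ≈ 230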